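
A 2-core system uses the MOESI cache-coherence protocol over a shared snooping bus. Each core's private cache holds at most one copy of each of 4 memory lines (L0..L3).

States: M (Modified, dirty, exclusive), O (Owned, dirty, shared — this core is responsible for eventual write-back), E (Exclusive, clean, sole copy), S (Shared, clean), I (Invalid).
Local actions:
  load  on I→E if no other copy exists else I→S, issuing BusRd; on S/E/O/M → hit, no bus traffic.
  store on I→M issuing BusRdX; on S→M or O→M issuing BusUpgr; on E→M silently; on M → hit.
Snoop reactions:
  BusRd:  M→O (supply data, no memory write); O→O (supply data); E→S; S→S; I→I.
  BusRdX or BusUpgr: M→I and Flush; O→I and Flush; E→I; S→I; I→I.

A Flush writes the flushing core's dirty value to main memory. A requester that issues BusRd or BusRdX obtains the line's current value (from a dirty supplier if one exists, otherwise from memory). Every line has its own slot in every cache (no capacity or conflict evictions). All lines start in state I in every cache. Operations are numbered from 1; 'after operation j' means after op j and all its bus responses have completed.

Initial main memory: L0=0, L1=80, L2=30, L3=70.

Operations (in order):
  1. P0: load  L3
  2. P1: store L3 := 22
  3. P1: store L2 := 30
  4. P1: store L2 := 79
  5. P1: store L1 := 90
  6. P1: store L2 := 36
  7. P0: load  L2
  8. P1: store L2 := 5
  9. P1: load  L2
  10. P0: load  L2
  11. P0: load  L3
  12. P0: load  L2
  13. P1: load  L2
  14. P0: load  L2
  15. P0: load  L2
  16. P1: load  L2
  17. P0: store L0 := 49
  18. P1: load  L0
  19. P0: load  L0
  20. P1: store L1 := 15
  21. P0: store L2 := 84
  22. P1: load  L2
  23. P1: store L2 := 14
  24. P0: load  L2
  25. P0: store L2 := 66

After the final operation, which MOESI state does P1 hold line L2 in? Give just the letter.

[1] P0: load  L3 | P0:E(70), P1:I | bus: BusRd
[2] P1: store L3 := 22 | P0:I, P1:M(22) | bus: BusRdX
[3] P1: store L2 := 30 | P0:I, P1:M(30) | bus: BusRdX
[4] P1: store L2 := 79 | P0:I, P1:M(79) | bus: none
[5] P1: store L1 := 90 | P0:I, P1:M(90) | bus: BusRdX
[6] P1: store L2 := 36 | P0:I, P1:M(36) | bus: none
[7] P0: load  L2 | P0:S(36), P1:O(36) | bus: BusRd
[8] P1: store L2 := 5 | P0:I, P1:M(5) | bus: BusUpgr
[9] P1: load  L2 | P0:I, P1:M(5) | bus: none
[10] P0: load  L2 | P0:S(5), P1:O(5) | bus: BusRd
[11] P0: load  L3 | P0:S(22), P1:O(22) | bus: BusRd
[12] P0: load  L2 | P0:S(5), P1:O(5) | bus: none
[13] P1: load  L2 | P0:S(5), P1:O(5) | bus: none
[14] P0: load  L2 | P0:S(5), P1:O(5) | bus: none
[15] P0: load  L2 | P0:S(5), P1:O(5) | bus: none
[16] P1: load  L2 | P0:S(5), P1:O(5) | bus: none
[17] P0: store L0 := 49 | P0:M(49), P1:I | bus: BusRdX
[18] P1: load  L0 | P0:O(49), P1:S(49) | bus: BusRd
[19] P0: load  L0 | P0:O(49), P1:S(49) | bus: none
[20] P1: store L1 := 15 | P0:I, P1:M(15) | bus: none
[21] P0: store L2 := 84 | P0:M(84), P1:I | bus: BusUpgr,Flush
[22] P1: load  L2 | P0:O(84), P1:S(84) | bus: BusRd
[23] P1: store L2 := 14 | P0:I, P1:M(14) | bus: BusUpgr,Flush
[24] P0: load  L2 | P0:S(14), P1:O(14) | bus: BusRd
[25] P0: store L2 := 66 | P0:M(66), P1:I | bus: BusUpgr,Flush

state = I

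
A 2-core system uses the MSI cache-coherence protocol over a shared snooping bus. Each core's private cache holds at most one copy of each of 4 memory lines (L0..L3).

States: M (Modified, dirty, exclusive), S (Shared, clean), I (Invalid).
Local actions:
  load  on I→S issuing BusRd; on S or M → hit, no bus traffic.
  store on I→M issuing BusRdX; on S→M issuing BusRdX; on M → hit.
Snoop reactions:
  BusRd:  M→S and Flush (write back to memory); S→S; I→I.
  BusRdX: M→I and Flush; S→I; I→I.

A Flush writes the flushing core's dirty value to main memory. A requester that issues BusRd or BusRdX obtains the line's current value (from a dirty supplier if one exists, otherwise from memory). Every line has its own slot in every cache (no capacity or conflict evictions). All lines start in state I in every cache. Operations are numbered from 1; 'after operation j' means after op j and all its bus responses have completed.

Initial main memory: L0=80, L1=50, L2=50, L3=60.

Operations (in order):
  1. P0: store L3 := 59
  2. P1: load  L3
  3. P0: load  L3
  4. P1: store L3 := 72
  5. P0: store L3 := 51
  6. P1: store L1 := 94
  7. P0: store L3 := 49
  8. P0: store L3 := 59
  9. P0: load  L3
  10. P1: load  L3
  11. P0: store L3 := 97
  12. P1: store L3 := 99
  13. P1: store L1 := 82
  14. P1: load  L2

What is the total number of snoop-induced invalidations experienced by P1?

1. P0: store L3 := 59  bus=[BusRdX]  L3: P0=M P1=I  mem[L3]=60
2. P1: load  L3  bus=[BusRd,Flush]  L3: P0=S P1=S  mem[L3]=59
3. P0: load  L3  bus=[-]  L3: P0=S P1=S  mem[L3]=59
4. P1: store L3 := 72  bus=[BusRdX]  L3: P0=I P1=M  mem[L3]=59
5. P0: store L3 := 51  bus=[BusRdX,Flush]  L3: P0=M P1=I  mem[L3]=72
6. P1: store L1 := 94  bus=[BusRdX]  L1: P0=I P1=M  mem[L1]=50
7. P0: store L3 := 49  bus=[-]  L3: P0=M P1=I  mem[L3]=72
8. P0: store L3 := 59  bus=[-]  L3: P0=M P1=I  mem[L3]=72
9. P0: load  L3  bus=[-]  L3: P0=M P1=I  mem[L3]=72
10. P1: load  L3  bus=[BusRd,Flush]  L3: P0=S P1=S  mem[L3]=59
11. P0: store L3 := 97  bus=[BusRdX]  L3: P0=M P1=I  mem[L3]=59
12. P1: store L3 := 99  bus=[BusRdX,Flush]  L3: P0=I P1=M  mem[L3]=97
13. P1: store L1 := 82  bus=[-]  L1: P0=I P1=M  mem[L1]=50
14. P1: load  L2  bus=[BusRd]  L2: P0=I P1=S  mem[L2]=50

invalidations = 2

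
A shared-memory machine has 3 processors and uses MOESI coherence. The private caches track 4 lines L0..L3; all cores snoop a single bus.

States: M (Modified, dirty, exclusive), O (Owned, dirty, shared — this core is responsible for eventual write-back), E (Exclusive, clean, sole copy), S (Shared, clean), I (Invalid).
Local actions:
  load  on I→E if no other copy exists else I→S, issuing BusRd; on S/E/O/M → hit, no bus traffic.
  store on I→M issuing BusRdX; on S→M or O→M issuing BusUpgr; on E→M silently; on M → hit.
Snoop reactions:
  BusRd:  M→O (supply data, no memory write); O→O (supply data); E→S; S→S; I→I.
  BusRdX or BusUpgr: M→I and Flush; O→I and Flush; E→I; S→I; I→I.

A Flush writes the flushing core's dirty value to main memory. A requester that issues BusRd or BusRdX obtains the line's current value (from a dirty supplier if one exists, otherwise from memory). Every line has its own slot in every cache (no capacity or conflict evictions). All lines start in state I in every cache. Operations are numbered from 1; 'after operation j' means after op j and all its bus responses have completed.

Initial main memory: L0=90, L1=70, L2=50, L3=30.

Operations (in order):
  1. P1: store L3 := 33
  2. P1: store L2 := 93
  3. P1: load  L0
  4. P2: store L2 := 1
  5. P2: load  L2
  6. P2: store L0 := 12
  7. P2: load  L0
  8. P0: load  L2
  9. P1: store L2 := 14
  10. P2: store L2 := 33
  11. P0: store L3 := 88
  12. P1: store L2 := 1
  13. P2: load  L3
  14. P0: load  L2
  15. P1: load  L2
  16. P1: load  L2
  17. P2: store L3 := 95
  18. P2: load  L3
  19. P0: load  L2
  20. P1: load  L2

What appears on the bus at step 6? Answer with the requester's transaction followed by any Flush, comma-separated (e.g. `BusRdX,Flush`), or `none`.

1. P1: store L3 := 33  bus=[BusRdX]  L3: P0=I P1=M P2=I  mem[L3]=30
2. P1: store L2 := 93  bus=[BusRdX]  L2: P0=I P1=M P2=I  mem[L2]=50
3. P1: load  L0  bus=[BusRd]  L0: P0=I P1=E P2=I  mem[L0]=90
4. P2: store L2 := 1  bus=[BusRdX,Flush]  L2: P0=I P1=I P2=M  mem[L2]=93
5. P2: load  L2  bus=[-]  L2: P0=I P1=I P2=M  mem[L2]=93
6. P2: store L0 := 12  bus=[BusRdX]  L0: P0=I P1=I P2=M  mem[L0]=90
7. P2: load  L0  bus=[-]  L0: P0=I P1=I P2=M  mem[L0]=90
8. P0: load  L2  bus=[BusRd]  L2: P0=S P1=I P2=O  mem[L2]=93
9. P1: store L2 := 14  bus=[BusRdX,Flush]  L2: P0=I P1=M P2=I  mem[L2]=1
10. P2: store L2 := 33  bus=[BusRdX,Flush]  L2: P0=I P1=I P2=M  mem[L2]=14
11. P0: store L3 := 88  bus=[BusRdX,Flush]  L3: P0=M P1=I P2=I  mem[L3]=33
12. P1: store L2 := 1  bus=[BusRdX,Flush]  L2: P0=I P1=M P2=I  mem[L2]=33
13. P2: load  L3  bus=[BusRd]  L3: P0=O P1=I P2=S  mem[L3]=33
14. P0: load  L2  bus=[BusRd]  L2: P0=S P1=O P2=I  mem[L2]=33
15. P1: load  L2  bus=[-]  L2: P0=S P1=O P2=I  mem[L2]=33
16. P1: load  L2  bus=[-]  L2: P0=S P1=O P2=I  mem[L2]=33
17. P2: store L3 := 95  bus=[BusUpgr,Flush]  L3: P0=I P1=I P2=M  mem[L3]=88
18. P2: load  L3  bus=[-]  L3: P0=I P1=I P2=M  mem[L3]=88
19. P0: load  L2  bus=[-]  L2: P0=S P1=O P2=I  mem[L2]=33
20. P1: load  L2  bus=[-]  L2: P0=S P1=O P2=I  mem[L2]=33

bus = BusRdX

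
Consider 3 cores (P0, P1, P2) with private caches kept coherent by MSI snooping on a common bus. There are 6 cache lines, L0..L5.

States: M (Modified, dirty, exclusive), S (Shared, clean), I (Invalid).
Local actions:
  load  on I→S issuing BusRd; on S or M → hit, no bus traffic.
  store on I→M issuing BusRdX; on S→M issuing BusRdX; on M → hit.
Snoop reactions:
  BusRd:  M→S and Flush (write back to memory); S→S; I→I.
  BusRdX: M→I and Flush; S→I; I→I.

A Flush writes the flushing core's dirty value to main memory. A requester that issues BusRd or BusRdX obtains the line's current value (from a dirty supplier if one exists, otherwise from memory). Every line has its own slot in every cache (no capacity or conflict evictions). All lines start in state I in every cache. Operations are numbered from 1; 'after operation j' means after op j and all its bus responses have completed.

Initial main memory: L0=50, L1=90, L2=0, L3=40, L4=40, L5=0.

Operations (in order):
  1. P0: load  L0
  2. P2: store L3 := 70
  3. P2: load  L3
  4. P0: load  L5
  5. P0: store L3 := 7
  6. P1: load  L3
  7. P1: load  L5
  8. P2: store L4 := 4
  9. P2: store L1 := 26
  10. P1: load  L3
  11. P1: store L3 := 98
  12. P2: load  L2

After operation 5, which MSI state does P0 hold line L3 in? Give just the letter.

1. P0: load  L0  bus=[BusRd]  L0: P0=S P1=I P2=I  mem[L0]=50
2. P2: store L3 := 70  bus=[BusRdX]  L3: P0=I P1=I P2=M  mem[L3]=40
3. P2: load  L3  bus=[-]  L3: P0=I P1=I P2=M  mem[L3]=40
4. P0: load  L5  bus=[BusRd]  L5: P0=S P1=I P2=I  mem[L5]=0
5. P0: store L3 := 7  bus=[BusRdX,Flush]  L3: P0=M P1=I P2=I  mem[L3]=70
6. P1: load  L3  bus=[BusRd,Flush]  L3: P0=S P1=S P2=I  mem[L3]=7
7. P1: load  L5  bus=[BusRd]  L5: P0=S P1=S P2=I  mem[L5]=0
8. P2: store L4 := 4  bus=[BusRdX]  L4: P0=I P1=I P2=M  mem[L4]=40
9. P2: store L1 := 26  bus=[BusRdX]  L1: P0=I P1=I P2=M  mem[L1]=90
10. P1: load  L3  bus=[-]  L3: P0=S P1=S P2=I  mem[L3]=7
11. P1: store L3 := 98  bus=[BusRdX]  L3: P0=I P1=M P2=I  mem[L3]=7
12. P2: load  L2  bus=[BusRd]  L2: P0=I P1=I P2=S  mem[L2]=0

state = M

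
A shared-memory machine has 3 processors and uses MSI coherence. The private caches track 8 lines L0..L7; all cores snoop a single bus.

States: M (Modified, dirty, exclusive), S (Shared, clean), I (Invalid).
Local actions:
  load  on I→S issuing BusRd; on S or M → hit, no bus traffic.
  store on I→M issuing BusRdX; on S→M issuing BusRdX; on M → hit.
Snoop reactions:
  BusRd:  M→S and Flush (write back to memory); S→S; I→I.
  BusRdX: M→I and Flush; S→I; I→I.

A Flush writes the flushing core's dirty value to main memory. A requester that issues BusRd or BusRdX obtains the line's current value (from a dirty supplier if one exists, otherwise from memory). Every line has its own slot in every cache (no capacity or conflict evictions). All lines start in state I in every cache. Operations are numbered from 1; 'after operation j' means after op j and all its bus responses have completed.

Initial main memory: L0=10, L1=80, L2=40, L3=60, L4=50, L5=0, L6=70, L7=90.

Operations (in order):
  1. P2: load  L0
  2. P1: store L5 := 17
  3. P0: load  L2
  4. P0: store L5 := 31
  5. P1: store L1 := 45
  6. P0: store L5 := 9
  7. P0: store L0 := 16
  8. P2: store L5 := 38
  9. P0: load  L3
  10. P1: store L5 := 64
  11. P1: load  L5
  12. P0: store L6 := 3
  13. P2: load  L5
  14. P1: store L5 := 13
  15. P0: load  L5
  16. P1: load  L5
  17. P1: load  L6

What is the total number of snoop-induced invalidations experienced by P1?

1. P2: load  L0  bus=[BusRd]  L0: P0=I P1=I P2=S  mem[L0]=10
2. P1: store L5 := 17  bus=[BusRdX]  L5: P0=I P1=M P2=I  mem[L5]=0
3. P0: load  L2  bus=[BusRd]  L2: P0=S P1=I P2=I  mem[L2]=40
4. P0: store L5 := 31  bus=[BusRdX,Flush]  L5: P0=M P1=I P2=I  mem[L5]=17
5. P1: store L1 := 45  bus=[BusRdX]  L1: P0=I P1=M P2=I  mem[L1]=80
6. P0: store L5 := 9  bus=[-]  L5: P0=M P1=I P2=I  mem[L5]=17
7. P0: store L0 := 16  bus=[BusRdX]  L0: P0=M P1=I P2=I  mem[L0]=10
8. P2: store L5 := 38  bus=[BusRdX,Flush]  L5: P0=I P1=I P2=M  mem[L5]=9
9. P0: load  L3  bus=[BusRd]  L3: P0=S P1=I P2=I  mem[L3]=60
10. P1: store L5 := 64  bus=[BusRdX,Flush]  L5: P0=I P1=M P2=I  mem[L5]=38
11. P1: load  L5  bus=[-]  L5: P0=I P1=M P2=I  mem[L5]=38
12. P0: store L6 := 3  bus=[BusRdX]  L6: P0=M P1=I P2=I  mem[L6]=70
13. P2: load  L5  bus=[BusRd,Flush]  L5: P0=I P1=S P2=S  mem[L5]=64
14. P1: store L5 := 13  bus=[BusRdX]  L5: P0=I P1=M P2=I  mem[L5]=64
15. P0: load  L5  bus=[BusRd,Flush]  L5: P0=S P1=S P2=I  mem[L5]=13
16. P1: load  L5  bus=[-]  L5: P0=S P1=S P2=I  mem[L5]=13
17. P1: load  L6  bus=[BusRd,Flush]  L6: P0=S P1=S P2=I  mem[L6]=3

invalidations = 1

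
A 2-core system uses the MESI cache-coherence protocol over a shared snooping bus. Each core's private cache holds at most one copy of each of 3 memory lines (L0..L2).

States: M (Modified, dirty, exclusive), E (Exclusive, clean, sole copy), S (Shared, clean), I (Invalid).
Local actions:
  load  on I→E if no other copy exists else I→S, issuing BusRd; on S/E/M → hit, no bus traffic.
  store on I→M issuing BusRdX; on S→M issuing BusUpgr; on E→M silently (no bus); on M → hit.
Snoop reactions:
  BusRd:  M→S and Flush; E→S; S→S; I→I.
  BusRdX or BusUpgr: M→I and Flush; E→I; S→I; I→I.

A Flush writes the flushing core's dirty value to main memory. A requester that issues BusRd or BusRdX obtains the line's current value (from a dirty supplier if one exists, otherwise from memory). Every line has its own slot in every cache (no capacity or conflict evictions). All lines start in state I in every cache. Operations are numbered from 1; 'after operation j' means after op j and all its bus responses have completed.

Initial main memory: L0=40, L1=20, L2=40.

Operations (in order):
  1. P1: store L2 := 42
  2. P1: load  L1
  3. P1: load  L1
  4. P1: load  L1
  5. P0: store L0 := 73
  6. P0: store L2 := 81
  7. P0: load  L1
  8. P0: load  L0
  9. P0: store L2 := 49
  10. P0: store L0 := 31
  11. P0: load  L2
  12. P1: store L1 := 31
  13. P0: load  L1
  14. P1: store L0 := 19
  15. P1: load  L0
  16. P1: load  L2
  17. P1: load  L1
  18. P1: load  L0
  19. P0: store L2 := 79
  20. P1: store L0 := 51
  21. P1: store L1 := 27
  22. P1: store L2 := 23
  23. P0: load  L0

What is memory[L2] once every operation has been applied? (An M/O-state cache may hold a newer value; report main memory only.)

memory[L2] = 79

  op1 P1: store L2 := 42 → I/M on L2; bus BusRdX; mem=40
  op2 P1: load  L1 → I/E on L1; bus BusRd; mem=20
  op3 P1: load  L1 → I/E on L1; bus (none); mem=20
  op4 P1: load  L1 → I/E on L1; bus (none); mem=20
  op5 P0: store L0 := 73 → M/I on L0; bus BusRdX; mem=40
  op6 P0: store L2 := 81 → M/I on L2; bus BusRdX Flush; mem=42
  op7 P0: load  L1 → S/S on L1; bus BusRd; mem=20
  op8 P0: load  L0 → M/I on L0; bus (none); mem=40
  op9 P0: store L2 := 49 → M/I on L2; bus (none); mem=42
  op10 P0: store L0 := 31 → M/I on L0; bus (none); mem=40
  op11 P0: load  L2 → M/I on L2; bus (none); mem=42
  op12 P1: store L1 := 31 → I/M on L1; bus BusUpgr; mem=20
  op13 P0: load  L1 → S/S on L1; bus BusRd Flush; mem=31
  op14 P1: store L0 := 19 → I/M on L0; bus BusRdX Flush; mem=31
  op15 P1: load  L0 → I/M on L0; bus (none); mem=31
  op16 P1: load  L2 → S/S on L2; bus BusRd Flush; mem=49
  op17 P1: load  L1 → S/S on L1; bus (none); mem=31
  op18 P1: load  L0 → I/M on L0; bus (none); mem=31
  op19 P0: store L2 := 79 → M/I on L2; bus BusUpgr; mem=49
  op20 P1: store L0 := 51 → I/M on L0; bus (none); mem=31
  op21 P1: store L1 := 27 → I/M on L1; bus BusUpgr; mem=31
  op22 P1: store L2 := 23 → I/M on L2; bus BusRdX Flush; mem=79
  op23 P0: load  L0 → S/S on L0; bus BusRd Flush; mem=51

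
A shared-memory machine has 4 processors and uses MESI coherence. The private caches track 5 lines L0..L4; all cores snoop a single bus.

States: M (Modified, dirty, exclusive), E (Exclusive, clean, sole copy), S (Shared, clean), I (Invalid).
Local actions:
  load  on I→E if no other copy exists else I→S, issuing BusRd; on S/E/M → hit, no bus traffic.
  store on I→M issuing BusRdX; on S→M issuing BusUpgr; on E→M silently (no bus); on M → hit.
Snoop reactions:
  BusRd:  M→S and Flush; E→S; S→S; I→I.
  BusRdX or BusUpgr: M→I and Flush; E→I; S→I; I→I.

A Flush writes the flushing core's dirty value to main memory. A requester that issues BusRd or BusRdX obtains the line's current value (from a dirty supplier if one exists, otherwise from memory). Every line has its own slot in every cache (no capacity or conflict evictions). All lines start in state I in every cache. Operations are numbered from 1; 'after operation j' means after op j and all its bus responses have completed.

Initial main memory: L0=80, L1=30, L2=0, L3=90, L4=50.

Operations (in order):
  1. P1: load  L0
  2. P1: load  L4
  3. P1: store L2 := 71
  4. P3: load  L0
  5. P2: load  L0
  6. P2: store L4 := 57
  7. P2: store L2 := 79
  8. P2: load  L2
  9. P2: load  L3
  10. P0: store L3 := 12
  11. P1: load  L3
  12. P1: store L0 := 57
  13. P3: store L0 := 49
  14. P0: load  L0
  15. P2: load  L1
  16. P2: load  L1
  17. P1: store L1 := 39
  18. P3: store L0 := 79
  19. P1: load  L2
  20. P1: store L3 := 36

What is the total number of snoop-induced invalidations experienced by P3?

invalidations = 1

  op1 P1: load  L0 → I/E/I/I on L0; bus BusRd; mem=80
  op2 P1: load  L4 → I/E/I/I on L4; bus BusRd; mem=50
  op3 P1: store L2 := 71 → I/M/I/I on L2; bus BusRdX; mem=0
  op4 P3: load  L0 → I/S/I/S on L0; bus BusRd; mem=80
  op5 P2: load  L0 → I/S/S/S on L0; bus BusRd; mem=80
  op6 P2: store L4 := 57 → I/I/M/I on L4; bus BusRdX; mem=50
  op7 P2: store L2 := 79 → I/I/M/I on L2; bus BusRdX Flush; mem=71
  op8 P2: load  L2 → I/I/M/I on L2; bus (none); mem=71
  op9 P2: load  L3 → I/I/E/I on L3; bus BusRd; mem=90
  op10 P0: store L3 := 12 → M/I/I/I on L3; bus BusRdX; mem=90
  op11 P1: load  L3 → S/S/I/I on L3; bus BusRd Flush; mem=12
  op12 P1: store L0 := 57 → I/M/I/I on L0; bus BusUpgr; mem=80
  op13 P3: store L0 := 49 → I/I/I/M on L0; bus BusRdX Flush; mem=57
  op14 P0: load  L0 → S/I/I/S on L0; bus BusRd Flush; mem=49
  op15 P2: load  L1 → I/I/E/I on L1; bus BusRd; mem=30
  op16 P2: load  L1 → I/I/E/I on L1; bus (none); mem=30
  op17 P1: store L1 := 39 → I/M/I/I on L1; bus BusRdX; mem=30
  op18 P3: store L0 := 79 → I/I/I/M on L0; bus BusUpgr; mem=49
  op19 P1: load  L2 → I/S/S/I on L2; bus BusRd Flush; mem=79
  op20 P1: store L3 := 36 → I/M/I/I on L3; bus BusUpgr; mem=12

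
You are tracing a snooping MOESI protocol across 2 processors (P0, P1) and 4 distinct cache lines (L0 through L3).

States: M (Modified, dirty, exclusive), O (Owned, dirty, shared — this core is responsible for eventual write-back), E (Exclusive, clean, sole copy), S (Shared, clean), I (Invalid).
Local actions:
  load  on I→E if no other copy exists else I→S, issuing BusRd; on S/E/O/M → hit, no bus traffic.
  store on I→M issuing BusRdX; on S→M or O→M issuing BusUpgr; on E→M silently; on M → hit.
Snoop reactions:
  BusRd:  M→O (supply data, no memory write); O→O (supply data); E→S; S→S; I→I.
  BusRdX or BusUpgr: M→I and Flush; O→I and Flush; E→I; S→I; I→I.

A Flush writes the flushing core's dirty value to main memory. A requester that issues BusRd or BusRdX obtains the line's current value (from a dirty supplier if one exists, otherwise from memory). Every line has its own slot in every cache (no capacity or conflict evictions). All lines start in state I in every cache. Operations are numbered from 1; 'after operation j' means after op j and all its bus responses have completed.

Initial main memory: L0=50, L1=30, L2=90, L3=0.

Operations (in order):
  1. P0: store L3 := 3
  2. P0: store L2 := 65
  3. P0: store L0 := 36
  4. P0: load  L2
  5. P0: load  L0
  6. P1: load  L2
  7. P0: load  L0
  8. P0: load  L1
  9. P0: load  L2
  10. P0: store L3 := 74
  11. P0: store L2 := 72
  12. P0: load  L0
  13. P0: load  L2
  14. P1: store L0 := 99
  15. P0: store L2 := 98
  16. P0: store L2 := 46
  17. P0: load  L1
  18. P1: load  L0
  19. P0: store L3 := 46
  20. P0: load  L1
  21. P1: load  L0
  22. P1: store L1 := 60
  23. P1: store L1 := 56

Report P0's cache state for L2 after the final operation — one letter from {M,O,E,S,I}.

state = M

[1] P0: store L3 := 3 | P0:M(3), P1:I | bus: BusRdX
[2] P0: store L2 := 65 | P0:M(65), P1:I | bus: BusRdX
[3] P0: store L0 := 36 | P0:M(36), P1:I | bus: BusRdX
[4] P0: load  L2 | P0:M(65), P1:I | bus: none
[5] P0: load  L0 | P0:M(36), P1:I | bus: none
[6] P1: load  L2 | P0:O(65), P1:S(65) | bus: BusRd
[7] P0: load  L0 | P0:M(36), P1:I | bus: none
[8] P0: load  L1 | P0:E(30), P1:I | bus: BusRd
[9] P0: load  L2 | P0:O(65), P1:S(65) | bus: none
[10] P0: store L3 := 74 | P0:M(74), P1:I | bus: none
[11] P0: store L2 := 72 | P0:M(72), P1:I | bus: BusUpgr
[12] P0: load  L0 | P0:M(36), P1:I | bus: none
[13] P0: load  L2 | P0:M(72), P1:I | bus: none
[14] P1: store L0 := 99 | P0:I, P1:M(99) | bus: BusRdX,Flush
[15] P0: store L2 := 98 | P0:M(98), P1:I | bus: none
[16] P0: store L2 := 46 | P0:M(46), P1:I | bus: none
[17] P0: load  L1 | P0:E(30), P1:I | bus: none
[18] P1: load  L0 | P0:I, P1:M(99) | bus: none
[19] P0: store L3 := 46 | P0:M(46), P1:I | bus: none
[20] P0: load  L1 | P0:E(30), P1:I | bus: none
[21] P1: load  L0 | P0:I, P1:M(99) | bus: none
[22] P1: store L1 := 60 | P0:I, P1:M(60) | bus: BusRdX
[23] P1: store L1 := 56 | P0:I, P1:M(56) | bus: none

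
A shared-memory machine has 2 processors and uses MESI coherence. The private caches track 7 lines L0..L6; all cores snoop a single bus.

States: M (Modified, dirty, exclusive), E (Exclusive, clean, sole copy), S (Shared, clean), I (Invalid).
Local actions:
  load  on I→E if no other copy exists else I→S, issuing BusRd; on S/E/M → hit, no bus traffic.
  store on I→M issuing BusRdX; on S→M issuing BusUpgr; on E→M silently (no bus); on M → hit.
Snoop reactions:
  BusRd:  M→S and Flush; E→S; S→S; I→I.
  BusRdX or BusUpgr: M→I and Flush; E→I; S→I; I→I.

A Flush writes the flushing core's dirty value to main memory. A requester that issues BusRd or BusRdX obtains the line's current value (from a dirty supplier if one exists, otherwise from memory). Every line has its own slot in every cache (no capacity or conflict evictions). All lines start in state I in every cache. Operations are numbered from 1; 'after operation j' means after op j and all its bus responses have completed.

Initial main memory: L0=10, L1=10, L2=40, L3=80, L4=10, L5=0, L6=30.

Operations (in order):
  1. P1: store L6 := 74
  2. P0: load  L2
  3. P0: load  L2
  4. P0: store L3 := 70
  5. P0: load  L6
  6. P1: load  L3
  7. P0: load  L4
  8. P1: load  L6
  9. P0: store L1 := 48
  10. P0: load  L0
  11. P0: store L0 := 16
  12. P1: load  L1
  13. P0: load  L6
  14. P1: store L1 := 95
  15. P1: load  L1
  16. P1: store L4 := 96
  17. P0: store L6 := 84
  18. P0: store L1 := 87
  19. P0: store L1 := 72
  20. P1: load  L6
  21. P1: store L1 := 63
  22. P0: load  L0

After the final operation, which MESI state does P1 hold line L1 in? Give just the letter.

  op1 P1: store L6 := 74 → I/M on L6; bus BusRdX; mem=30
  op2 P0: load  L2 → E/I on L2; bus BusRd; mem=40
  op3 P0: load  L2 → E/I on L2; bus (none); mem=40
  op4 P0: store L3 := 70 → M/I on L3; bus BusRdX; mem=80
  op5 P0: load  L6 → S/S on L6; bus BusRd Flush; mem=74
  op6 P1: load  L3 → S/S on L3; bus BusRd Flush; mem=70
  op7 P0: load  L4 → E/I on L4; bus BusRd; mem=10
  op8 P1: load  L6 → S/S on L6; bus (none); mem=74
  op9 P0: store L1 := 48 → M/I on L1; bus BusRdX; mem=10
  op10 P0: load  L0 → E/I on L0; bus BusRd; mem=10
  op11 P0: store L0 := 16 → M/I on L0; bus (none); mem=10
  op12 P1: load  L1 → S/S on L1; bus BusRd Flush; mem=48
  op13 P0: load  L6 → S/S on L6; bus (none); mem=74
  op14 P1: store L1 := 95 → I/M on L1; bus BusUpgr; mem=48
  op15 P1: load  L1 → I/M on L1; bus (none); mem=48
  op16 P1: store L4 := 96 → I/M on L4; bus BusRdX; mem=10
  op17 P0: store L6 := 84 → M/I on L6; bus BusUpgr; mem=74
  op18 P0: store L1 := 87 → M/I on L1; bus BusRdX Flush; mem=95
  op19 P0: store L1 := 72 → M/I on L1; bus (none); mem=95
  op20 P1: load  L6 → S/S on L6; bus BusRd Flush; mem=84
  op21 P1: store L1 := 63 → I/M on L1; bus BusRdX Flush; mem=72
  op22 P0: load  L0 → M/I on L0; bus (none); mem=10

state = M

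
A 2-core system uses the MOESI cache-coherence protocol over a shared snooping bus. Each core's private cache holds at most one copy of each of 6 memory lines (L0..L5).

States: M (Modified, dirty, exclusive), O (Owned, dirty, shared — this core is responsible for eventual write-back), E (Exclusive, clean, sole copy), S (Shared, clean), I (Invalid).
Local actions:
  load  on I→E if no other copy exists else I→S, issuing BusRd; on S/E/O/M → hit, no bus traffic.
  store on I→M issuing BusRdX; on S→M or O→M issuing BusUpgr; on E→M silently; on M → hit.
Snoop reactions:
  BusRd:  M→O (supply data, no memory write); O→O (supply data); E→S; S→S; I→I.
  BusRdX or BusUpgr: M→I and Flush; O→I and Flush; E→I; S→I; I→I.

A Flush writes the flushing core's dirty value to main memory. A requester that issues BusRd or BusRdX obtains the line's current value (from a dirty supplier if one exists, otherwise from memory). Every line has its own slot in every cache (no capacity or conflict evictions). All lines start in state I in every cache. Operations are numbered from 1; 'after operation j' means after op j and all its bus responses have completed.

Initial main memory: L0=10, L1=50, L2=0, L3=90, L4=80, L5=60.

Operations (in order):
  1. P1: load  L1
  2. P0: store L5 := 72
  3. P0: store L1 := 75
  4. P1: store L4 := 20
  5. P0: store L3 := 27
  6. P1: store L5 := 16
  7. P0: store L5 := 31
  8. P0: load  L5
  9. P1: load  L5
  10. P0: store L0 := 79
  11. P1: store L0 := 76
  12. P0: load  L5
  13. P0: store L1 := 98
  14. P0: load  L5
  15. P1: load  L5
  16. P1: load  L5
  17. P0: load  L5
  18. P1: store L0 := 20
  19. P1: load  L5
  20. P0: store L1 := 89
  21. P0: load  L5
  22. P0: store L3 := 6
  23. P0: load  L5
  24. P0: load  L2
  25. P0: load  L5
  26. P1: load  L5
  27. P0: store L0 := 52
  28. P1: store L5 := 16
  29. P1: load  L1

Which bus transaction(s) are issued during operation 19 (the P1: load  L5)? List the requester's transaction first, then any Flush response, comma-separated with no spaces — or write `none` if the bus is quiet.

[1] P1: load  L1 | P0:I, P1:E(50) | bus: BusRd
[2] P0: store L5 := 72 | P0:M(72), P1:I | bus: BusRdX
[3] P0: store L1 := 75 | P0:M(75), P1:I | bus: BusRdX
[4] P1: store L4 := 20 | P0:I, P1:M(20) | bus: BusRdX
[5] P0: store L3 := 27 | P0:M(27), P1:I | bus: BusRdX
[6] P1: store L5 := 16 | P0:I, P1:M(16) | bus: BusRdX,Flush
[7] P0: store L5 := 31 | P0:M(31), P1:I | bus: BusRdX,Flush
[8] P0: load  L5 | P0:M(31), P1:I | bus: none
[9] P1: load  L5 | P0:O(31), P1:S(31) | bus: BusRd
[10] P0: store L0 := 79 | P0:M(79), P1:I | bus: BusRdX
[11] P1: store L0 := 76 | P0:I, P1:M(76) | bus: BusRdX,Flush
[12] P0: load  L5 | P0:O(31), P1:S(31) | bus: none
[13] P0: store L1 := 98 | P0:M(98), P1:I | bus: none
[14] P0: load  L5 | P0:O(31), P1:S(31) | bus: none
[15] P1: load  L5 | P0:O(31), P1:S(31) | bus: none
[16] P1: load  L5 | P0:O(31), P1:S(31) | bus: none
[17] P0: load  L5 | P0:O(31), P1:S(31) | bus: none
[18] P1: store L0 := 20 | P0:I, P1:M(20) | bus: none
[19] P1: load  L5 | P0:O(31), P1:S(31) | bus: none
[20] P0: store L1 := 89 | P0:M(89), P1:I | bus: none
[21] P0: load  L5 | P0:O(31), P1:S(31) | bus: none
[22] P0: store L3 := 6 | P0:M(6), P1:I | bus: none
[23] P0: load  L5 | P0:O(31), P1:S(31) | bus: none
[24] P0: load  L2 | P0:E(0), P1:I | bus: BusRd
[25] P0: load  L5 | P0:O(31), P1:S(31) | bus: none
[26] P1: load  L5 | P0:O(31), P1:S(31) | bus: none
[27] P0: store L0 := 52 | P0:M(52), P1:I | bus: BusRdX,Flush
[28] P1: store L5 := 16 | P0:I, P1:M(16) | bus: BusUpgr,Flush
[29] P1: load  L1 | P0:O(89), P1:S(89) | bus: BusRd

bus = none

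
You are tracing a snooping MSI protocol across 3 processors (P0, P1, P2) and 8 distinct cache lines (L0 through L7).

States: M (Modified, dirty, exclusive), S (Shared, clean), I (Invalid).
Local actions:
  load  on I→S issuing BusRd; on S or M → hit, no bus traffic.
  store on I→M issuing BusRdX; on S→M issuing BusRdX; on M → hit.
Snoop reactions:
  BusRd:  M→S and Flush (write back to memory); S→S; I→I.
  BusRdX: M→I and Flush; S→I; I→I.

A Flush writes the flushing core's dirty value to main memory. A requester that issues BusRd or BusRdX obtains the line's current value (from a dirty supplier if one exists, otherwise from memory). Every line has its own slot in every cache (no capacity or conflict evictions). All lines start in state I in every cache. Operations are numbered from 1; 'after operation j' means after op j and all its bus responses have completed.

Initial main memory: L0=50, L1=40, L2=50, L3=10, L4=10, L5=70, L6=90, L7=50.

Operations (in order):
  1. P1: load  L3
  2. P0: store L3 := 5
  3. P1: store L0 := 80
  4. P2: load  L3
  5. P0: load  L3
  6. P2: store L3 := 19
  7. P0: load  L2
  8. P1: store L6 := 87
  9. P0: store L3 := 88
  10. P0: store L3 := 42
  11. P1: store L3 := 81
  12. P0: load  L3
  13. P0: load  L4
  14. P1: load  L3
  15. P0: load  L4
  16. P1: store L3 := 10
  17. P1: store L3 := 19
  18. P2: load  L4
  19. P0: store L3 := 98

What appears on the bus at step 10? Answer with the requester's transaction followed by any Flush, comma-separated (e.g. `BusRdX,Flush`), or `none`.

bus = none

1. P1: load  L3  bus=[BusRd]  L3: P0=I P1=S P2=I  mem[L3]=10
2. P0: store L3 := 5  bus=[BusRdX]  L3: P0=M P1=I P2=I  mem[L3]=10
3. P1: store L0 := 80  bus=[BusRdX]  L0: P0=I P1=M P2=I  mem[L0]=50
4. P2: load  L3  bus=[BusRd,Flush]  L3: P0=S P1=I P2=S  mem[L3]=5
5. P0: load  L3  bus=[-]  L3: P0=S P1=I P2=S  mem[L3]=5
6. P2: store L3 := 19  bus=[BusRdX]  L3: P0=I P1=I P2=M  mem[L3]=5
7. P0: load  L2  bus=[BusRd]  L2: P0=S P1=I P2=I  mem[L2]=50
8. P1: store L6 := 87  bus=[BusRdX]  L6: P0=I P1=M P2=I  mem[L6]=90
9. P0: store L3 := 88  bus=[BusRdX,Flush]  L3: P0=M P1=I P2=I  mem[L3]=19
10. P0: store L3 := 42  bus=[-]  L3: P0=M P1=I P2=I  mem[L3]=19
11. P1: store L3 := 81  bus=[BusRdX,Flush]  L3: P0=I P1=M P2=I  mem[L3]=42
12. P0: load  L3  bus=[BusRd,Flush]  L3: P0=S P1=S P2=I  mem[L3]=81
13. P0: load  L4  bus=[BusRd]  L4: P0=S P1=I P2=I  mem[L4]=10
14. P1: load  L3  bus=[-]  L3: P0=S P1=S P2=I  mem[L3]=81
15. P0: load  L4  bus=[-]  L4: P0=S P1=I P2=I  mem[L4]=10
16. P1: store L3 := 10  bus=[BusRdX]  L3: P0=I P1=M P2=I  mem[L3]=81
17. P1: store L3 := 19  bus=[-]  L3: P0=I P1=M P2=I  mem[L3]=81
18. P2: load  L4  bus=[BusRd]  L4: P0=S P1=I P2=S  mem[L4]=10
19. P0: store L3 := 98  bus=[BusRdX,Flush]  L3: P0=M P1=I P2=I  mem[L3]=19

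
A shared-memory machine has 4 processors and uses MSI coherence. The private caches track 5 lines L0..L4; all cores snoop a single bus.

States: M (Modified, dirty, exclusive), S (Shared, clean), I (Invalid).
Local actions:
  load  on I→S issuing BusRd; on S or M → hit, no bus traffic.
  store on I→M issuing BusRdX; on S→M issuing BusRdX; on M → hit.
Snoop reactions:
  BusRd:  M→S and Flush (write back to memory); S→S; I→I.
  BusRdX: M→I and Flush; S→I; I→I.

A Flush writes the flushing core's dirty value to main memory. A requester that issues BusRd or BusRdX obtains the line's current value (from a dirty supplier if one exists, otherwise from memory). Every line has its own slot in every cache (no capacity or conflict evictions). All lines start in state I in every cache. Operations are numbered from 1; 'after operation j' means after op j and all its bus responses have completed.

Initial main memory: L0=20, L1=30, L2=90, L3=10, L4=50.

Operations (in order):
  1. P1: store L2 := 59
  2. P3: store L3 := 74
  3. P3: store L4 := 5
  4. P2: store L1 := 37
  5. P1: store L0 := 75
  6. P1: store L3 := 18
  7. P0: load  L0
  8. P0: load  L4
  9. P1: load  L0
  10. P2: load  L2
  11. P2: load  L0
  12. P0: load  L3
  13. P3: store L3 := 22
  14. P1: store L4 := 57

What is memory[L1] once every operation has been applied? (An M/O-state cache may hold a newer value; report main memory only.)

1. P1: store L2 := 59  bus=[BusRdX]  L2: P0=I P1=M P2=I P3=I  mem[L2]=90
2. P3: store L3 := 74  bus=[BusRdX]  L3: P0=I P1=I P2=I P3=M  mem[L3]=10
3. P3: store L4 := 5  bus=[BusRdX]  L4: P0=I P1=I P2=I P3=M  mem[L4]=50
4. P2: store L1 := 37  bus=[BusRdX]  L1: P0=I P1=I P2=M P3=I  mem[L1]=30
5. P1: store L0 := 75  bus=[BusRdX]  L0: P0=I P1=M P2=I P3=I  mem[L0]=20
6. P1: store L3 := 18  bus=[BusRdX,Flush]  L3: P0=I P1=M P2=I P3=I  mem[L3]=74
7. P0: load  L0  bus=[BusRd,Flush]  L0: P0=S P1=S P2=I P3=I  mem[L0]=75
8. P0: load  L4  bus=[BusRd,Flush]  L4: P0=S P1=I P2=I P3=S  mem[L4]=5
9. P1: load  L0  bus=[-]  L0: P0=S P1=S P2=I P3=I  mem[L0]=75
10. P2: load  L2  bus=[BusRd,Flush]  L2: P0=I P1=S P2=S P3=I  mem[L2]=59
11. P2: load  L0  bus=[BusRd]  L0: P0=S P1=S P2=S P3=I  mem[L0]=75
12. P0: load  L3  bus=[BusRd,Flush]  L3: P0=S P1=S P2=I P3=I  mem[L3]=18
13. P3: store L3 := 22  bus=[BusRdX]  L3: P0=I P1=I P2=I P3=M  mem[L3]=18
14. P1: store L4 := 57  bus=[BusRdX]  L4: P0=I P1=M P2=I P3=I  mem[L4]=5

memory[L1] = 30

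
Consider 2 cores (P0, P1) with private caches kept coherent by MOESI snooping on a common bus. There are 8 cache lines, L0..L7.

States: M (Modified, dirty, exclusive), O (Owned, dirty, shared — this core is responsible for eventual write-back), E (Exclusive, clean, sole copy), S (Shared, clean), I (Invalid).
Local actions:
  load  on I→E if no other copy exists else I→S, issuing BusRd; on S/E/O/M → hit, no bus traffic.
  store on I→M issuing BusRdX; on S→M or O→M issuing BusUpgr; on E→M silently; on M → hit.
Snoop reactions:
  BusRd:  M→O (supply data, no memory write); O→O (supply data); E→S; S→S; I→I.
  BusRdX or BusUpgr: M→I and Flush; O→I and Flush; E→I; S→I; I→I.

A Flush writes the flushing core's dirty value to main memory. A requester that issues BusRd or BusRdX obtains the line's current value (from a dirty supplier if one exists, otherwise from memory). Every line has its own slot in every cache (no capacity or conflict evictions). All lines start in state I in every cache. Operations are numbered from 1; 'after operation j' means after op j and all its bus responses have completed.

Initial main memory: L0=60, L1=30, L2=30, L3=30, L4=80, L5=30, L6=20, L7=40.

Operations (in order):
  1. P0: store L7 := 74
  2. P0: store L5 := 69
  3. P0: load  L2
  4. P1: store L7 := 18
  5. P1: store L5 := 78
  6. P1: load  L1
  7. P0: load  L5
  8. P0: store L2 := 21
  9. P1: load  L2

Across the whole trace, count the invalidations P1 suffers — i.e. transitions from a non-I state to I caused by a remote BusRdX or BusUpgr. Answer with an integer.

invalidations = 0

step 1: P0: store L7 := 74  ⟶  MI  (L7)  txn=BusRdX  M[L7]=40
step 2: P0: store L5 := 69  ⟶  MI  (L5)  txn=BusRdX  M[L5]=30
step 3: P0: load  L2  ⟶  EI  (L2)  txn=BusRd  M[L2]=30
step 4: P1: store L7 := 18  ⟶  IM  (L7)  txn=BusRdX+Flush  M[L7]=74
step 5: P1: store L5 := 78  ⟶  IM  (L5)  txn=BusRdX+Flush  M[L5]=69
step 6: P1: load  L1  ⟶  IE  (L1)  txn=BusRd  M[L1]=30
step 7: P0: load  L5  ⟶  SO  (L5)  txn=BusRd  M[L5]=69
step 8: P0: store L2 := 21  ⟶  MI  (L2)  txn=∅  M[L2]=30
step 9: P1: load  L2  ⟶  OS  (L2)  txn=BusRd  M[L2]=30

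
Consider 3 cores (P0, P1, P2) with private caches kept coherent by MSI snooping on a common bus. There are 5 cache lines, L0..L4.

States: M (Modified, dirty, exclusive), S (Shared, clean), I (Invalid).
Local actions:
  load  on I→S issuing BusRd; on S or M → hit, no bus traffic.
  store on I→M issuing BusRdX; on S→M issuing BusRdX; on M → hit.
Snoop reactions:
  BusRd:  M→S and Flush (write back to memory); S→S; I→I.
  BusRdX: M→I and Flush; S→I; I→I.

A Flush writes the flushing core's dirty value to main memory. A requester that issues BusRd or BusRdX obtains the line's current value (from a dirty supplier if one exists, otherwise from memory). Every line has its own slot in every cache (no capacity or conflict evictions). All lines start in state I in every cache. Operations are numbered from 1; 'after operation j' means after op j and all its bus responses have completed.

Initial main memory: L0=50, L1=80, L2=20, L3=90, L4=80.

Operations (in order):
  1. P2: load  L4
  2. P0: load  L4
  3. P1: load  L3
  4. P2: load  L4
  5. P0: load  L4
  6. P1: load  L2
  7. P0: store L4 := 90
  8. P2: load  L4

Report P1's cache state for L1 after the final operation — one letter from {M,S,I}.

1. P2: load  L4  bus=[BusRd]  L4: P0=I P1=I P2=S  mem[L4]=80
2. P0: load  L4  bus=[BusRd]  L4: P0=S P1=I P2=S  mem[L4]=80
3. P1: load  L3  bus=[BusRd]  L3: P0=I P1=S P2=I  mem[L3]=90
4. P2: load  L4  bus=[-]  L4: P0=S P1=I P2=S  mem[L4]=80
5. P0: load  L4  bus=[-]  L4: P0=S P1=I P2=S  mem[L4]=80
6. P1: load  L2  bus=[BusRd]  L2: P0=I P1=S P2=I  mem[L2]=20
7. P0: store L4 := 90  bus=[BusRdX]  L4: P0=M P1=I P2=I  mem[L4]=80
8. P2: load  L4  bus=[BusRd,Flush]  L4: P0=S P1=I P2=S  mem[L4]=90

state = I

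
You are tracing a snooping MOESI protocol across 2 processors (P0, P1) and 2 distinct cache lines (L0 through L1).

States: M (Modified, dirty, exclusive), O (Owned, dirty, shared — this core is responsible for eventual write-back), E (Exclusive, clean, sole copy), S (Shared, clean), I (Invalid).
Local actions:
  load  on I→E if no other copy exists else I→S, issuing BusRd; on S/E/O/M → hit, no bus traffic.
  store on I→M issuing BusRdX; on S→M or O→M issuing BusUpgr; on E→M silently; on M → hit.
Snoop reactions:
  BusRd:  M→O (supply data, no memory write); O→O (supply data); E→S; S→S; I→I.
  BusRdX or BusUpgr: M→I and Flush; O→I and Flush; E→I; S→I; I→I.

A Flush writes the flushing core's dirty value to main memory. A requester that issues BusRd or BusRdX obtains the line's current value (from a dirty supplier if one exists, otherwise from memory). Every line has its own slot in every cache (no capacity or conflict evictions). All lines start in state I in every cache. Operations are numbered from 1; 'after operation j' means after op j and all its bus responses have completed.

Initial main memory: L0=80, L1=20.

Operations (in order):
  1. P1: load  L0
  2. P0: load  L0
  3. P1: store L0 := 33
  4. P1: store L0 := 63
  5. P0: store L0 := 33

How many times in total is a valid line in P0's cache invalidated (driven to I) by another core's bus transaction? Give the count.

invalidations = 1

step 1: P1: load  L0  ⟶  IE  (L0)  txn=BusRd  M[L0]=80
step 2: P0: load  L0  ⟶  SS  (L0)  txn=BusRd  M[L0]=80
step 3: P1: store L0 := 33  ⟶  IM  (L0)  txn=BusUpgr  M[L0]=80
step 4: P1: store L0 := 63  ⟶  IM  (L0)  txn=∅  M[L0]=80
step 5: P0: store L0 := 33  ⟶  MI  (L0)  txn=BusRdX+Flush  M[L0]=63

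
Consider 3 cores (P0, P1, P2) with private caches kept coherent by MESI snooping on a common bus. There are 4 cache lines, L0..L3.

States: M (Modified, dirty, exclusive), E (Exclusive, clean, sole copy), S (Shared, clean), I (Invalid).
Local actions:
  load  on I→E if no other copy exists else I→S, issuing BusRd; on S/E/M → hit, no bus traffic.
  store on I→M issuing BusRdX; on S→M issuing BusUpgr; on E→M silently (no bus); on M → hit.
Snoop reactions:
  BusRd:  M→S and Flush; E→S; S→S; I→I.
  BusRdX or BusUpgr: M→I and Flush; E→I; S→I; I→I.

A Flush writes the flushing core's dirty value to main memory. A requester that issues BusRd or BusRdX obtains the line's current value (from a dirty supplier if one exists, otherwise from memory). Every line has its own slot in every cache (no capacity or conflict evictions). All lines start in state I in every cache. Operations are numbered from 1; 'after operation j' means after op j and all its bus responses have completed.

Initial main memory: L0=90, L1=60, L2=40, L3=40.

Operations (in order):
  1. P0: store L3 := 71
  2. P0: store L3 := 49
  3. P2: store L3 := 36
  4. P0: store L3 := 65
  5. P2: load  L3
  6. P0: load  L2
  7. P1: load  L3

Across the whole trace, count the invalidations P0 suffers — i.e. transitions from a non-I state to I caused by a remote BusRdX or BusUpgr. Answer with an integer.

  op1 P0: store L3 := 71 → M/I/I on L3; bus BusRdX; mem=40
  op2 P0: store L3 := 49 → M/I/I on L3; bus (none); mem=40
  op3 P2: store L3 := 36 → I/I/M on L3; bus BusRdX Flush; mem=49
  op4 P0: store L3 := 65 → M/I/I on L3; bus BusRdX Flush; mem=36
  op5 P2: load  L3 → S/I/S on L3; bus BusRd Flush; mem=65
  op6 P0: load  L2 → E/I/I on L2; bus BusRd; mem=40
  op7 P1: load  L3 → S/S/S on L3; bus BusRd; mem=65

invalidations = 1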